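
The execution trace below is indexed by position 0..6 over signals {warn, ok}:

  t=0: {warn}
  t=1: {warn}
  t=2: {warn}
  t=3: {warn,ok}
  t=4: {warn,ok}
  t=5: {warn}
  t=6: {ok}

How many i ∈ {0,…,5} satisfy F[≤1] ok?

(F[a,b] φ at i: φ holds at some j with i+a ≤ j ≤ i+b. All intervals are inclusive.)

4

Evaluate at each i in [0,5]:
  i=0: ✗ (none in [0,1])
  i=1: ✗ (none in [1,2])
  i=2: ✓ (witness j=3)
  i=3: ✓ (witness j=3)
  i=4: ✓ (witness j=4)
  i=5: ✓ (witness j=6)
Positions where it holds: {2, 3, 4, 5} → 4.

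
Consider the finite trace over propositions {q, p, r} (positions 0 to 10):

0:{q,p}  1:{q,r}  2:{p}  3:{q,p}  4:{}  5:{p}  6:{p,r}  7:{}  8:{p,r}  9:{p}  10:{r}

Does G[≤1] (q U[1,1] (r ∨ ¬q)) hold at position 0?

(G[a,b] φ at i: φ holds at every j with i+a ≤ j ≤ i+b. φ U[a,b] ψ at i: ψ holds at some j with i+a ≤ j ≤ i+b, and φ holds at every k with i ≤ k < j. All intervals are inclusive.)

Holds

Check (q U[1,1] (r ∨ ¬q)) at every j in [0,1]:
  j=0: holds
  j=1: holds
All positions satisfy it → formula holds.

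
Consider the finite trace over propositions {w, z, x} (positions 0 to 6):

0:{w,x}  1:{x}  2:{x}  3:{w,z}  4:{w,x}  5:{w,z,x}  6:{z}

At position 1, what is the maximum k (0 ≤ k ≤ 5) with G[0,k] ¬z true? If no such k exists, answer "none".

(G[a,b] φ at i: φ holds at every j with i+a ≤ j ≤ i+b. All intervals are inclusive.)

1

¬z must hold from j=1 onward; find where it first fails.
  j=1: holds
  j=2: holds
  j=3: fails
Holds on [1,2], so largest k = 1.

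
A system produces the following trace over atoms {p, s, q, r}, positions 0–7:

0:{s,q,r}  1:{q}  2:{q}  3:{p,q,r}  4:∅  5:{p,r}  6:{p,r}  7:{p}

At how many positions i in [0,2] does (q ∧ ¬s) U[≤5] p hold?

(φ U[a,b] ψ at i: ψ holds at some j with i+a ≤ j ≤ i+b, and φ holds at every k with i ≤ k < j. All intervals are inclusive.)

2

Evaluate at each i in [0,2]:
  i=0: ✗ (lhs fails at k=0 before rhs at j=3)
  i=1: ✓ (rhs at j=3; lhs holds on [1,2])
  i=2: ✓ (rhs at j=3; lhs holds on [2,2])
Positions where it holds: {1, 2} → 2.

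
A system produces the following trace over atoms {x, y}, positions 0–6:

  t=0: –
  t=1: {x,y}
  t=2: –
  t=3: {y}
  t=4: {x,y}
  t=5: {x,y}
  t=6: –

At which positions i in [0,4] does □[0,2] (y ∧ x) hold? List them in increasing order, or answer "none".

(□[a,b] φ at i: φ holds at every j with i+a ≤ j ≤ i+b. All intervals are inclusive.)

none

Evaluate at each i in [0,4]:
  i=0: ✗ (fails at j=0)
  i=1: ✗ (fails at j=2)
  i=2: ✗ (fails at j=2)
  i=3: ✗ (fails at j=3)
  i=4: ✗ (fails at j=6)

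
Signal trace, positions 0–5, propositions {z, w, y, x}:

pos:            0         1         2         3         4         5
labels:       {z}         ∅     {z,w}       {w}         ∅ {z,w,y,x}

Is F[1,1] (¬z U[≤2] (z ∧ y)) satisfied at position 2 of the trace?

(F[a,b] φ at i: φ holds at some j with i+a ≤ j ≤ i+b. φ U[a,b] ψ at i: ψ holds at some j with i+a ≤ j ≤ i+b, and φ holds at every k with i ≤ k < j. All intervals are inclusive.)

Yes

Check (¬z U[≤2] (z ∧ y)) at each j in [3,3]:
  j=3: holds
Found at j=3 → formula holds.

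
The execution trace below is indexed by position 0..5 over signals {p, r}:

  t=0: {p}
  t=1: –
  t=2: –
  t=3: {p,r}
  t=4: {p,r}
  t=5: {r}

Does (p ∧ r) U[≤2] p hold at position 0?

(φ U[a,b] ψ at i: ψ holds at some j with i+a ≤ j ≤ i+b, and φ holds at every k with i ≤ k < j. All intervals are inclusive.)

Holds

Need some j in [0,2] with p, and (p ∧ r) at every k in [0,j-1].
  j=0: p holds; no prefix to check → satisfied.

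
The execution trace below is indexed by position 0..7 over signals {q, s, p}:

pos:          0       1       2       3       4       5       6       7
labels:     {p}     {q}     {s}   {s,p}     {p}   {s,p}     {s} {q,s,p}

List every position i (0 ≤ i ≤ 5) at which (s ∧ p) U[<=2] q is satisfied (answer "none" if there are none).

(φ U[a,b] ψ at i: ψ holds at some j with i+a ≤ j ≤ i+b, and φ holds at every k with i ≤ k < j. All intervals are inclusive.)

Evaluate at each i in [0,5]:
  i=0: ✗ (lhs fails at k=0 before rhs at j=1)
  i=1: ✓ (rhs at j=1)
  i=2: ✗ (no rhs in [2,4])
  i=3: ✗ (no rhs in [3,5])
  i=4: ✗ (no rhs in [4,6])
  i=5: ✗ (lhs fails at k=6 before rhs at j=7)

1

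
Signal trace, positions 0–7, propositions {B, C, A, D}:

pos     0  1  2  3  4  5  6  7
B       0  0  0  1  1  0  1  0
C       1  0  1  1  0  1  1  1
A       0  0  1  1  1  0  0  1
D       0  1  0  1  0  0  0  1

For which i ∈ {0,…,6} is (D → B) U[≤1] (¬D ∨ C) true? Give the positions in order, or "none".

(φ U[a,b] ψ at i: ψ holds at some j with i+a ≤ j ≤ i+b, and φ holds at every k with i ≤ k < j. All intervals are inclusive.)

0, 2, 3, 4, 5, 6

Evaluate at each i in [0,6]:
  i=0: ✓ (rhs at j=0)
  i=1: ✗ (lhs fails at k=1 before rhs at j=2)
  i=2: ✓ (rhs at j=2)
  i=3: ✓ (rhs at j=3)
  i=4: ✓ (rhs at j=4)
  i=5: ✓ (rhs at j=5)
  i=6: ✓ (rhs at j=6)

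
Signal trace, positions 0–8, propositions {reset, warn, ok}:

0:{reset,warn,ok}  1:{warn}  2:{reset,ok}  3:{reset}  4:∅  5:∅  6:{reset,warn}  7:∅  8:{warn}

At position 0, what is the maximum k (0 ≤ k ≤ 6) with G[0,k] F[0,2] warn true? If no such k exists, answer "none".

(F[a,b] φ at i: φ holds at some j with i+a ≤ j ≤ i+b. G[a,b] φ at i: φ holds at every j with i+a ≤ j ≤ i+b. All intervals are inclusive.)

F[0,2] warn must hold from j=0 onward; find where it first fails.
  j=0: holds
  j=1: holds
  j=2: fails
Holds on [0,1], so largest k = 1.

1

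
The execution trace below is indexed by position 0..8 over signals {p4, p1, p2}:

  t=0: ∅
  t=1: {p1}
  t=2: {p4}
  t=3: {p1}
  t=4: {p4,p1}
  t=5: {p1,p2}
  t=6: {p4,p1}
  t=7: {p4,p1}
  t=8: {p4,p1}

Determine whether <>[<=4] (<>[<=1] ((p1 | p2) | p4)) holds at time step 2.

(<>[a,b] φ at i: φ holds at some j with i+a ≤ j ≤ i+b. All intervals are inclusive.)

True

Check <>[<=1] ((p1 | p2) | p4) at each j in [2,6]:
  j=2: holds (witness at 2)
  j=3: holds (witness at 3)
  j=4: holds (witness at 4)
  j=5: holds (witness at 5)
  j=6: holds (witness at 6)
Found at j=2 → formula holds.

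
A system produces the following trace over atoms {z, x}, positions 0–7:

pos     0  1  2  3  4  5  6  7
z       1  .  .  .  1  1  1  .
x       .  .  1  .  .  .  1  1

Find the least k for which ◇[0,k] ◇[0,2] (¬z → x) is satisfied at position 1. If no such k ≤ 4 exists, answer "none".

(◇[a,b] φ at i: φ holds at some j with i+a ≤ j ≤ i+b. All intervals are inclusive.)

0

Scan j = 1,2,… for ◇[0,2] (¬z → x):
  j=1: holds
First hit at j=1, so smallest k = 1-1 = 0.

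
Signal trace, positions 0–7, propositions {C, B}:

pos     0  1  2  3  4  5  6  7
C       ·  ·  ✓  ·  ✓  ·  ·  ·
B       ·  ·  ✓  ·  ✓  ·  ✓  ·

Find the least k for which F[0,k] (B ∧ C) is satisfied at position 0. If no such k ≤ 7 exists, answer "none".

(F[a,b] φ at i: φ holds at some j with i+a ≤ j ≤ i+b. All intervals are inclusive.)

Scan j = 0,1,… for (B ∧ C):
  j=0: fails
  j=1: fails
  j=2: holds
First hit at j=2, so smallest k = 2-0 = 2.

2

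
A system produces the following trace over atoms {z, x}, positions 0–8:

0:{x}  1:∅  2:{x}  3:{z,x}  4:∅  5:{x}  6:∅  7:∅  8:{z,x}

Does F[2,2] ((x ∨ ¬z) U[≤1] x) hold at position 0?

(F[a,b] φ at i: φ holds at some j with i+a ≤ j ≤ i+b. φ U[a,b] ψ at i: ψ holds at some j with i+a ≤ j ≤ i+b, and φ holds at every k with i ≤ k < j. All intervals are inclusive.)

True

Check ((x ∨ ¬z) U[≤1] x) at each j in [2,2]:
  j=2: holds
Found at j=2 → formula holds.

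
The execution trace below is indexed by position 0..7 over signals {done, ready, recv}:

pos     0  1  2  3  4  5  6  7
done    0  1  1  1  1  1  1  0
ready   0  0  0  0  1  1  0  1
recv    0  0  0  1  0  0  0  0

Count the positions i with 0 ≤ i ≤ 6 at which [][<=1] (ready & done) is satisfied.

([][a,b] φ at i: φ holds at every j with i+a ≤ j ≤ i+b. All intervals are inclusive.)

Evaluate at each i in [0,6]:
  i=0: ✗ (fails at j=0)
  i=1: ✗ (fails at j=1)
  i=2: ✗ (fails at j=2)
  i=3: ✗ (fails at j=3)
  i=4: ✓ (all of [4,5])
  i=5: ✗ (fails at j=6)
  i=6: ✗ (fails at j=6)
Positions where it holds: {4} → 1.

1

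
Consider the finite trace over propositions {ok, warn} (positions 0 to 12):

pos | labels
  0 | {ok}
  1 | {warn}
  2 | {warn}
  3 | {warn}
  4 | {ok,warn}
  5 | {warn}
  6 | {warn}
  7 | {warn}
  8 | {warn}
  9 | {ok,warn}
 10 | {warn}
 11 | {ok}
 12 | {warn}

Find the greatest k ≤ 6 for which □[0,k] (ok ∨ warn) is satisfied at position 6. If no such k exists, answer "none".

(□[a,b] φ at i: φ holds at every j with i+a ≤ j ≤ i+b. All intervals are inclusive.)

6

(ok ∨ warn) must hold from j=6 onward; find where it first fails.
  j=6: holds
  j=7: holds
  j=8: holds
  j=9: holds
  j=10: holds
  j=11: holds
  j=12: holds
Holds through j=12; largest k = 6.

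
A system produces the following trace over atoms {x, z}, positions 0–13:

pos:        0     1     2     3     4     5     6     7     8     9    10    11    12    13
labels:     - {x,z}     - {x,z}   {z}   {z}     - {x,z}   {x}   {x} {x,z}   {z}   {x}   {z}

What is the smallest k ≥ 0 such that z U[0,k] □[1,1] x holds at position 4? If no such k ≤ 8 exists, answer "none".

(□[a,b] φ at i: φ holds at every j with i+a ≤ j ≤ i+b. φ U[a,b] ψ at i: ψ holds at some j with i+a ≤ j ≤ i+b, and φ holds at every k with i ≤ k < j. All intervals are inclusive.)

Need earliest j ≥ 4 with □[1,1] x, and z at every k in [4,j-1].
  j=4: rhs fails.
  j=5: rhs fails.
  j=6: rhs holds; lhs holds on [4,5]. k = 2.

2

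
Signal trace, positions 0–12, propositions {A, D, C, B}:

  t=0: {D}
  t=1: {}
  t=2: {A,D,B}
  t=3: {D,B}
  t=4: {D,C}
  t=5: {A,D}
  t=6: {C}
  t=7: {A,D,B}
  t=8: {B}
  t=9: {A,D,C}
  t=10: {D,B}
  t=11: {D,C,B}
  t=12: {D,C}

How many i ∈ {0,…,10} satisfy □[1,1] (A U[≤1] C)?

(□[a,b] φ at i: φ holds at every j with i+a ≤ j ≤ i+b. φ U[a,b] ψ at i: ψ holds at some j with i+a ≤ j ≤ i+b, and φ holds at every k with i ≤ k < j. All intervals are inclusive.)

Evaluate at each i in [0,10]:
  i=0: ✗ (fails at j=1)
  i=1: ✗ (fails at j=2)
  i=2: ✗ (fails at j=3)
  i=3: ✓ (all of [4,4])
  i=4: ✓ (all of [5,5])
  i=5: ✓ (all of [6,6])
  i=6: ✗ (fails at j=7)
  i=7: ✗ (fails at j=8)
  i=8: ✓ (all of [9,9])
  i=9: ✗ (fails at j=10)
  i=10: ✓ (all of [11,11])
Positions where it holds: {3, 4, 5, 8, 10} → 5.

5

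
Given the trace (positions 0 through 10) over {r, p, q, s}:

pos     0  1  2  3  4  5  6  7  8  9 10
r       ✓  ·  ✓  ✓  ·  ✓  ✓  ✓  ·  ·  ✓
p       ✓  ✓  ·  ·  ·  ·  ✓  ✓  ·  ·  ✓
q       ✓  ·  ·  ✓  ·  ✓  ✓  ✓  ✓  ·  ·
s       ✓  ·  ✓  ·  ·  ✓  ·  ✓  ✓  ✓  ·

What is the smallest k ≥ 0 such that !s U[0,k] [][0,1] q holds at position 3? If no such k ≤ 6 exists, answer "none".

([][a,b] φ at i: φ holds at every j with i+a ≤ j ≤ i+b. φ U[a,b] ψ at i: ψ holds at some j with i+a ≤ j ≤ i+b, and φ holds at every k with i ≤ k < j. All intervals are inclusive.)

2

Need earliest j ≥ 3 with [][0,1] q, and !s at every k in [3,j-1].
  j=3: rhs fails.
  j=4: rhs fails.
  j=5: rhs holds; lhs holds on [3,4]. k = 2.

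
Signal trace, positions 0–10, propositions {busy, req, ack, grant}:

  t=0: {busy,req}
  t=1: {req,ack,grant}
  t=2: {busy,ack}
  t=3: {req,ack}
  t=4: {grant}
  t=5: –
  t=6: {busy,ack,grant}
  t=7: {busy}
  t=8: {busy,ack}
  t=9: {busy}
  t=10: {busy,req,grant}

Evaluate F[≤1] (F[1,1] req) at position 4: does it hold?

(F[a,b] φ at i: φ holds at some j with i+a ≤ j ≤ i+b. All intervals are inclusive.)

False

Check F[1,1] req at each j in [4,5]:
  j=4: fails (none in [5,5])
  j=5: fails (none in [6,6])
No position in the window satisfies it → formula fails.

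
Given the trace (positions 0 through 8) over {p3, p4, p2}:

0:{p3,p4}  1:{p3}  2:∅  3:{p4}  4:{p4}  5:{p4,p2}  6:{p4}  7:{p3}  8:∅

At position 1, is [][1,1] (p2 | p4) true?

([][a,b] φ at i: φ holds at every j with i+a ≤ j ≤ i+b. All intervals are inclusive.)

Check (p2 | p4) at every j in [2,2]:
  j=2: false
Fails at j=2 → formula fails.

No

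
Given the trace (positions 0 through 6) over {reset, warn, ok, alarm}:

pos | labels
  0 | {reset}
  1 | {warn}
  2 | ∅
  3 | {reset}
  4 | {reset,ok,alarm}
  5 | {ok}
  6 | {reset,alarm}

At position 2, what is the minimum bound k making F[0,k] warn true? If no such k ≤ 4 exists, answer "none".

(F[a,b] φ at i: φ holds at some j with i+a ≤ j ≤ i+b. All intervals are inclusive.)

Scan j = 2,3,… for warn:
  j=2: fails
  j=3: fails
  j=4: fails
  j=5: fails
  j=6: fails
No j in [2,6] satisfies it → none.

none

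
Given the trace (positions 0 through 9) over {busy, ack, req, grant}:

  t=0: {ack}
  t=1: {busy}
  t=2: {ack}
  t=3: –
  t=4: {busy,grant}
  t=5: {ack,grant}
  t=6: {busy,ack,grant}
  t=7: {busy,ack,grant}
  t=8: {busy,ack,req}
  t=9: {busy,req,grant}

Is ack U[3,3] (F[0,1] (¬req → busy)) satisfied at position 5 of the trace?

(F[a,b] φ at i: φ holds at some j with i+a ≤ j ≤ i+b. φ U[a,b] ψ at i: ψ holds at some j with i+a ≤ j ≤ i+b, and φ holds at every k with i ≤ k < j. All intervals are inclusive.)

True

Need some j in [8,8] with F[0,1] (¬req → busy), and ack at every k in [5,j-1].
  j=8: F[0,1] (¬req → busy) holds; ack holds at every k in [5,7] → satisfied.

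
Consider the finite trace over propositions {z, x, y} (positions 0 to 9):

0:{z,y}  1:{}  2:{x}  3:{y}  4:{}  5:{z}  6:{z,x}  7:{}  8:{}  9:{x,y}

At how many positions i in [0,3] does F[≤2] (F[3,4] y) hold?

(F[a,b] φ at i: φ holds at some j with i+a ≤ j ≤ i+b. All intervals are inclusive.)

2

Evaluate at each i in [0,3]:
  i=0: ✓ (witness j=0)
  i=1: ✗ (none in [1,3])
  i=2: ✗ (none in [2,4])
  i=3: ✓ (witness j=5)
Positions where it holds: {0, 3} → 2.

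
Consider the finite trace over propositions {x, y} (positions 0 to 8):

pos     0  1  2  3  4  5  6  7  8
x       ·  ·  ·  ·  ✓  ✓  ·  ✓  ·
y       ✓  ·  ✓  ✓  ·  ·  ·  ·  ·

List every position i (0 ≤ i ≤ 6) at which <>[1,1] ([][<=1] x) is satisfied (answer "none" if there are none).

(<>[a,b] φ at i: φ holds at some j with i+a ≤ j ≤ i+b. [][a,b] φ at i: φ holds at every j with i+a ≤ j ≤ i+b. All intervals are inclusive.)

Evaluate at each i in [0,6]:
  i=0: ✗ (none in [1,1])
  i=1: ✗ (none in [2,2])
  i=2: ✗ (none in [3,3])
  i=3: ✓ (witness j=4)
  i=4: ✗ (none in [5,5])
  i=5: ✗ (none in [6,6])
  i=6: ✗ (none in [7,7])

3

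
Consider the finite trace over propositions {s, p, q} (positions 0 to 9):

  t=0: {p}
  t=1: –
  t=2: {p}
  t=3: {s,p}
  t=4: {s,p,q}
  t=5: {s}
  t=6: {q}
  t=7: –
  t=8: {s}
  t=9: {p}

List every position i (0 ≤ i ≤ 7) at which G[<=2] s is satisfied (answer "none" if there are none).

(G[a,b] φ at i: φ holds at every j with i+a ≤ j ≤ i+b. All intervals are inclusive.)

3

Evaluate at each i in [0,7]:
  i=0: ✗ (fails at j=0)
  i=1: ✗ (fails at j=1)
  i=2: ✗ (fails at j=2)
  i=3: ✓ (all of [3,5])
  i=4: ✗ (fails at j=6)
  i=5: ✗ (fails at j=6)
  i=6: ✗ (fails at j=6)
  i=7: ✗ (fails at j=7)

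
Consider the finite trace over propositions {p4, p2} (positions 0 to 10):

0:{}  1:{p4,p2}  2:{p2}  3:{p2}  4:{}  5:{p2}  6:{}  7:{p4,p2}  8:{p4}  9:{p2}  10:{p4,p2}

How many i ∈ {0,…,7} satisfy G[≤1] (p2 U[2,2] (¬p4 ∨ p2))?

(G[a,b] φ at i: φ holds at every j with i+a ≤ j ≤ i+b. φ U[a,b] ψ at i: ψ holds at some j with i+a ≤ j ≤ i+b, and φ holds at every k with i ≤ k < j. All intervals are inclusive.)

1

Evaluate at each i in [0,7]:
  i=0: ✗ (fails at j=0)
  i=1: ✓ (all of [1,2])
  i=2: ✗ (fails at j=3)
  i=3: ✗ (fails at j=3)
  i=4: ✗ (fails at j=4)
  i=5: ✗ (fails at j=5)
  i=6: ✗ (fails at j=6)
  i=7: ✗ (fails at j=7)
Positions where it holds: {1} → 1.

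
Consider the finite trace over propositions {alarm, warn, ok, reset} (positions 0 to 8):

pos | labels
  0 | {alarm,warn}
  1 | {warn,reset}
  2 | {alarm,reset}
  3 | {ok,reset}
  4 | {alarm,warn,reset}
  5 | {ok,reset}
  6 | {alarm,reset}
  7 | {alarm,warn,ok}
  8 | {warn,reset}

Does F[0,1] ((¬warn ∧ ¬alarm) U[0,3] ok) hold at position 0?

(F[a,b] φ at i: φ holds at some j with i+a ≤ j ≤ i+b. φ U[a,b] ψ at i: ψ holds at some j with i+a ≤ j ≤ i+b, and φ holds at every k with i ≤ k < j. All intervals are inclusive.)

No

Check ((¬warn ∧ ¬alarm) U[0,3] ok) at each j in [0,1]:
  j=0: fails
  j=1: fails
No position in the window satisfies it → formula fails.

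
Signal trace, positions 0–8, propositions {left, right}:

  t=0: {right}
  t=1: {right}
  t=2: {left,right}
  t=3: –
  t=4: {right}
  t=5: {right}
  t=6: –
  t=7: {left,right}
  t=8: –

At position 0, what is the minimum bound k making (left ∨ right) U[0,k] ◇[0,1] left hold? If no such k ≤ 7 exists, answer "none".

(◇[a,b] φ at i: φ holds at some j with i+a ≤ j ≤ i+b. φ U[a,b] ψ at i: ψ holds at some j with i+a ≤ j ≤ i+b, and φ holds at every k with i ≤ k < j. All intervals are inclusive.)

Need earliest j ≥ 0 with ◇[0,1] left, and (left ∨ right) at every k in [0,j-1].
  j=0: rhs fails.
  j=1: rhs holds; lhs holds on [0,0]. k = 1.

1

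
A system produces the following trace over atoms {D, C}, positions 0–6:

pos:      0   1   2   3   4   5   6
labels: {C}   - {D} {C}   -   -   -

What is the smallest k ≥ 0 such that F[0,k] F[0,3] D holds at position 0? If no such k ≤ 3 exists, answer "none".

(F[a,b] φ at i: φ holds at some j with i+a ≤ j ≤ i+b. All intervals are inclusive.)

0

Scan j = 0,1,… for F[0,3] D:
  j=0: holds
First hit at j=0, so smallest k = 0-0 = 0.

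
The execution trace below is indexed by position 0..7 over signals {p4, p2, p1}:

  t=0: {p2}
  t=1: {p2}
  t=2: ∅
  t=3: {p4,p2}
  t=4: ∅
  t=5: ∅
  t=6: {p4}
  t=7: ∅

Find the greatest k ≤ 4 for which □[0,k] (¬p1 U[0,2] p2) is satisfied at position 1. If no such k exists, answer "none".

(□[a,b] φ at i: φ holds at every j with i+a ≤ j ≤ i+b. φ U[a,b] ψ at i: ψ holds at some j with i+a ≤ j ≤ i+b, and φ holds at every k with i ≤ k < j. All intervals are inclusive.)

2

(¬p1 U[0,2] p2) must hold from j=1 onward; find where it first fails.
  j=1: holds
  j=2: holds
  j=3: holds
  j=4: fails
Holds on [1,3], so largest k = 2.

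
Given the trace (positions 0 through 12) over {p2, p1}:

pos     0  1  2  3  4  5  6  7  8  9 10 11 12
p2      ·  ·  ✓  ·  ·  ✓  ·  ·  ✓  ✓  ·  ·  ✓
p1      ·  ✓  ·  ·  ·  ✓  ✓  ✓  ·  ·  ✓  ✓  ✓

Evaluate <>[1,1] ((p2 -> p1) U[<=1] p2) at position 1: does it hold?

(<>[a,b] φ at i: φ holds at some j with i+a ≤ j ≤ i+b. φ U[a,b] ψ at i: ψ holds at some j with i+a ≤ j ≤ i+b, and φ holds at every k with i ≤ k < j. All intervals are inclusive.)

Yes

Check ((p2 -> p1) U[<=1] p2) at each j in [2,2]:
  j=2: holds
Found at j=2 → formula holds.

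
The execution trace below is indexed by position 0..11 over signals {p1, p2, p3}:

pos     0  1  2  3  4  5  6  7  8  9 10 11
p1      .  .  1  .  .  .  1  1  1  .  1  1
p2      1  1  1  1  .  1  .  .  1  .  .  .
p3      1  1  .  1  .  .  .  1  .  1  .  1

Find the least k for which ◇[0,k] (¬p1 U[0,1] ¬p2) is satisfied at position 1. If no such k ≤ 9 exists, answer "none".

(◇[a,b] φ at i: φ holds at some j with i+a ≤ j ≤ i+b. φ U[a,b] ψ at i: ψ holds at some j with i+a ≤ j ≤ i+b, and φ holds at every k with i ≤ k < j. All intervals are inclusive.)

Scan j = 1,2,… for (¬p1 U[0,1] ¬p2):
  j=1: fails
  j=2: fails
  j=3: holds
First hit at j=3, so smallest k = 3-1 = 2.

2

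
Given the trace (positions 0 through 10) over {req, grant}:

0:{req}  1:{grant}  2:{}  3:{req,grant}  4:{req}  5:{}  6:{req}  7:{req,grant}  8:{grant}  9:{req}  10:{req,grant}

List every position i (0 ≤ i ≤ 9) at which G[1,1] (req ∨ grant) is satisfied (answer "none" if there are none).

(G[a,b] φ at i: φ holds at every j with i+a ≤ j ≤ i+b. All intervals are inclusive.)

Evaluate at each i in [0,9]:
  i=0: ✓ (all of [1,1])
  i=1: ✗ (fails at j=2)
  i=2: ✓ (all of [3,3])
  i=3: ✓ (all of [4,4])
  i=4: ✗ (fails at j=5)
  i=5: ✓ (all of [6,6])
  i=6: ✓ (all of [7,7])
  i=7: ✓ (all of [8,8])
  i=8: ✓ (all of [9,9])
  i=9: ✓ (all of [10,10])

0, 2, 3, 5, 6, 7, 8, 9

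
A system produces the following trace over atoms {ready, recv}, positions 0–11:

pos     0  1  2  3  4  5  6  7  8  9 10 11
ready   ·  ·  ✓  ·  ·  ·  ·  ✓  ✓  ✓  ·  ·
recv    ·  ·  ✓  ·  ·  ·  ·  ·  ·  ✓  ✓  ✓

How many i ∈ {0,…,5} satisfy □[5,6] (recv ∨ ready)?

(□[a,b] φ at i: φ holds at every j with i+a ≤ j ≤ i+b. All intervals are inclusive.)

4

Evaluate at each i in [0,5]:
  i=0: ✗ (fails at j=5)
  i=1: ✗ (fails at j=6)
  i=2: ✓ (all of [7,8])
  i=3: ✓ (all of [8,9])
  i=4: ✓ (all of [9,10])
  i=5: ✓ (all of [10,11])
Positions where it holds: {2, 3, 4, 5} → 4.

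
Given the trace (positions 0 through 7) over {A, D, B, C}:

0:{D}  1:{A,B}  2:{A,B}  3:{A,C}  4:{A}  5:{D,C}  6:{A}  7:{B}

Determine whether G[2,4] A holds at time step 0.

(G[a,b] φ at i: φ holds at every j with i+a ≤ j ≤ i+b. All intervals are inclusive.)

Check A at every j in [2,4]:
  j=2: true
  j=3: true
  j=4: true
All positions satisfy it → formula holds.

Yes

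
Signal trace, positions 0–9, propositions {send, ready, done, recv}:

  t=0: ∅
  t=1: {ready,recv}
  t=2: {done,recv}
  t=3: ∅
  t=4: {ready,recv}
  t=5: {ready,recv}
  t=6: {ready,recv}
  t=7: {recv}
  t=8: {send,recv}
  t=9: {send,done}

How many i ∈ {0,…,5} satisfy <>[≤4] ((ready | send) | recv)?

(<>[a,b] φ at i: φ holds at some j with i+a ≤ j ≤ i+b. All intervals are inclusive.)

6

Evaluate at each i in [0,5]:
  i=0: ✓ (witness j=1)
  i=1: ✓ (witness j=1)
  i=2: ✓ (witness j=2)
  i=3: ✓ (witness j=4)
  i=4: ✓ (witness j=4)
  i=5: ✓ (witness j=5)
Positions where it holds: {0, 1, 2, 3, 4, 5} → 6.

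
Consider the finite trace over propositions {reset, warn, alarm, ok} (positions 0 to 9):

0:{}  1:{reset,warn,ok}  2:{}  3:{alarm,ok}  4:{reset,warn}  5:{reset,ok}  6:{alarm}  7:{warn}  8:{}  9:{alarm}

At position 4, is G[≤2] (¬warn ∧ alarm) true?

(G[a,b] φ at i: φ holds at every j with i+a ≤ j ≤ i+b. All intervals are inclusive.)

Check (¬warn ∧ alarm) at every j in [4,6]:
  j=4: false
  j=5: false
  j=6: true
Fails at j=4 → formula fails.

No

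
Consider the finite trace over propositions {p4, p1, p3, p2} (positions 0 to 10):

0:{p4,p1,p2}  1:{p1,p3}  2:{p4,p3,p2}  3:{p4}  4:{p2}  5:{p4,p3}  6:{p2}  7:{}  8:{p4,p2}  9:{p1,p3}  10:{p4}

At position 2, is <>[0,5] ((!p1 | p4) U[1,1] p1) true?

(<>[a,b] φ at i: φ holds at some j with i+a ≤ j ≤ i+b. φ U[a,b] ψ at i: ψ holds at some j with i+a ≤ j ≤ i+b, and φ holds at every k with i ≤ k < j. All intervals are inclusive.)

Check ((!p1 | p4) U[1,1] p1) at each j in [2,7]:
  j=2: fails
  j=3: fails
  j=4: fails
  j=5: fails
  j=6: fails
  j=7: fails
No position in the window satisfies it → formula fails.

Does not hold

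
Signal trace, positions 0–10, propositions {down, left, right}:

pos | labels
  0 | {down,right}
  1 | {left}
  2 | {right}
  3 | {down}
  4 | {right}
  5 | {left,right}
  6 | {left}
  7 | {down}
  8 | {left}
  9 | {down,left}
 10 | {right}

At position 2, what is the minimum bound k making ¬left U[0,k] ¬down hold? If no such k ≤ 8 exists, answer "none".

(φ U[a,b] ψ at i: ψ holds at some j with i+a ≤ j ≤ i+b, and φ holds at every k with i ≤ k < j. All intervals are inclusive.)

Need earliest j ≥ 2 with ¬down, and ¬left at every k in [2,j-1].
  j=2: rhs holds (empty prefix). k = 0.

0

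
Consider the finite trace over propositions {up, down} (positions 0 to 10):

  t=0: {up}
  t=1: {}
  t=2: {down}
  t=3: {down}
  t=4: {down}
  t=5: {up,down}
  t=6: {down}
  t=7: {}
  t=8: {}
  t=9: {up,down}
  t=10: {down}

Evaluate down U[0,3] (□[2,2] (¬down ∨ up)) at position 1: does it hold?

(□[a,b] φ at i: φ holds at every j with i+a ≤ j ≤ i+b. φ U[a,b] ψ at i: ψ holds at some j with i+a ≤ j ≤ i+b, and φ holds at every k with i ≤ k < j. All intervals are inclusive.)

Need some j in [1,4] with □[2,2] (¬down ∨ up), and down at every k in [1,j-1].
  j=1: □[2,2] (¬down ∨ up) — fails at 3.
  j=2: □[2,2] (¬down ∨ up) — fails at 4.
  j=3: □[2,2] (¬down ∨ up) holds, but down fails at k=1 → not this j.
  j=4: □[2,2] (¬down ∨ up) — fails at 6.
No j in the window works → until fails.

No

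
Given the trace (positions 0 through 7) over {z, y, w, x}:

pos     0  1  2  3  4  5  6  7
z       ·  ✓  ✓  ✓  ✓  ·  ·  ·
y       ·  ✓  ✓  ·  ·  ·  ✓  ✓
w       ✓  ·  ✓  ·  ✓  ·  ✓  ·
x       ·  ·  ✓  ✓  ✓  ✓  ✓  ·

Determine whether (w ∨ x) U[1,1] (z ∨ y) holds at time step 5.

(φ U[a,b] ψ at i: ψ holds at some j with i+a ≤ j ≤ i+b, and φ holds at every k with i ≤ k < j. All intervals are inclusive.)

Holds

Need some j in [6,6] with (z ∨ y), and (w ∨ x) at every k in [5,j-1].
  j=6: (z ∨ y) holds; (w ∨ x) holds at every k in [5,5] → satisfied.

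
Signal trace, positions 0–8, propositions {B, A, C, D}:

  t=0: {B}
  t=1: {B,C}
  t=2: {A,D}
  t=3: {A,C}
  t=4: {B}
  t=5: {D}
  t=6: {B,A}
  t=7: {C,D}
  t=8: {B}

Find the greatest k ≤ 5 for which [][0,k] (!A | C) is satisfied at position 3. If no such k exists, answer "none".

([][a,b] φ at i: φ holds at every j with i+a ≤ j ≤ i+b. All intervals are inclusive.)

(!A | C) must hold from j=3 onward; find where it first fails.
  j=3: holds
  j=4: holds
  j=5: holds
  j=6: fails
Holds on [3,5], so largest k = 2.

2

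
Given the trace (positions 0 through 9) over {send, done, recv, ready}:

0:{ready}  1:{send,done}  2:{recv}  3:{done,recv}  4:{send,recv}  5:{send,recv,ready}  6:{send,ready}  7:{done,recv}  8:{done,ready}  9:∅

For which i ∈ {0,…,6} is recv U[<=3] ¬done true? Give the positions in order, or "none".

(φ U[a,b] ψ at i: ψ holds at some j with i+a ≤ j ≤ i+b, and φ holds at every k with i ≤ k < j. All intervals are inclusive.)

0, 2, 3, 4, 5, 6

Evaluate at each i in [0,6]:
  i=0: ✓ (rhs at j=0)
  i=1: ✗ (lhs fails at k=1 before rhs at j=2)
  i=2: ✓ (rhs at j=2)
  i=3: ✓ (rhs at j=4; lhs holds on [3,3])
  i=4: ✓ (rhs at j=4)
  i=5: ✓ (rhs at j=5)
  i=6: ✓ (rhs at j=6)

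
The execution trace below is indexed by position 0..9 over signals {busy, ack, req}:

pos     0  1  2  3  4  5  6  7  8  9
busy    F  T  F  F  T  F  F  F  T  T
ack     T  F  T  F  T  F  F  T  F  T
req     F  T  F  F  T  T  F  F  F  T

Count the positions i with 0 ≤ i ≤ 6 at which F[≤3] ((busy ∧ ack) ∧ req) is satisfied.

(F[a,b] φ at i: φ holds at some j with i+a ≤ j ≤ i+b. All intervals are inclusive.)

5

Evaluate at each i in [0,6]:
  i=0: ✗ (none in [0,3])
  i=1: ✓ (witness j=4)
  i=2: ✓ (witness j=4)
  i=3: ✓ (witness j=4)
  i=4: ✓ (witness j=4)
  i=5: ✗ (none in [5,8])
  i=6: ✓ (witness j=9)
Positions where it holds: {1, 2, 3, 4, 6} → 5.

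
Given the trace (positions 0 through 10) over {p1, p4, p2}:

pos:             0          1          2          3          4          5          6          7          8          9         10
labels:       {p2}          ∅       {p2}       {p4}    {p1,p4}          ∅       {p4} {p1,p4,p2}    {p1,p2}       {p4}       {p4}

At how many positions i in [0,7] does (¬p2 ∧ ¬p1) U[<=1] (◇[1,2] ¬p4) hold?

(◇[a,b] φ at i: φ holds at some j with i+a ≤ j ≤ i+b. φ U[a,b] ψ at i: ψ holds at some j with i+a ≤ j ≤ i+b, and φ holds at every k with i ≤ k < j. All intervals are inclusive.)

7

Evaluate at each i in [0,7]:
  i=0: ✓ (rhs at j=0)
  i=1: ✓ (rhs at j=1)
  i=2: ✗ (lhs fails at k=2 before rhs at j=3)
  i=3: ✓ (rhs at j=3)
  i=4: ✓ (rhs at j=4)
  i=5: ✓ (rhs at j=6; lhs holds on [5,5])
  i=6: ✓ (rhs at j=6)
  i=7: ✓ (rhs at j=7)
Positions where it holds: {0, 1, 3, 4, 5, 6, 7} → 7.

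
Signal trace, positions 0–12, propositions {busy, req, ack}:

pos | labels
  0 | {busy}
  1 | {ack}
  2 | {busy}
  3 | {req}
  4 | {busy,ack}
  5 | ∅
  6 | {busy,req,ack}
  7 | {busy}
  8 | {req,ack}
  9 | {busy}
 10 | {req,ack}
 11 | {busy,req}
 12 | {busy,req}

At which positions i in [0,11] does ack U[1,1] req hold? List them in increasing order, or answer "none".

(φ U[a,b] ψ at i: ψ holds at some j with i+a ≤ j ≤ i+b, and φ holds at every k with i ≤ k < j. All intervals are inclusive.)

10

Evaluate at each i in [0,11]:
  i=0: ✗ (no rhs in [1,1])
  i=1: ✗ (no rhs in [2,2])
  i=2: ✗ (lhs fails at k=2 before rhs at j=3)
  i=3: ✗ (no rhs in [4,4])
  i=4: ✗ (no rhs in [5,5])
  i=5: ✗ (lhs fails at k=5 before rhs at j=6)
  i=6: ✗ (no rhs in [7,7])
  i=7: ✗ (lhs fails at k=7 before rhs at j=8)
  i=8: ✗ (no rhs in [9,9])
  i=9: ✗ (lhs fails at k=9 before rhs at j=10)
  i=10: ✓ (rhs at j=11; lhs holds on [10,10])
  i=11: ✗ (lhs fails at k=11 before rhs at j=12)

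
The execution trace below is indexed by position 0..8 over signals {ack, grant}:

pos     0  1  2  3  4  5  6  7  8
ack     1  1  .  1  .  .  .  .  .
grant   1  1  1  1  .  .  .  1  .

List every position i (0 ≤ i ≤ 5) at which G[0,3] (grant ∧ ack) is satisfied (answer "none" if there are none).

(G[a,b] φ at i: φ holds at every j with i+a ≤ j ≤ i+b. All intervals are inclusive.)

Evaluate at each i in [0,5]:
  i=0: ✗ (fails at j=2)
  i=1: ✗ (fails at j=2)
  i=2: ✗ (fails at j=2)
  i=3: ✗ (fails at j=4)
  i=4: ✗ (fails at j=4)
  i=5: ✗ (fails at j=5)

none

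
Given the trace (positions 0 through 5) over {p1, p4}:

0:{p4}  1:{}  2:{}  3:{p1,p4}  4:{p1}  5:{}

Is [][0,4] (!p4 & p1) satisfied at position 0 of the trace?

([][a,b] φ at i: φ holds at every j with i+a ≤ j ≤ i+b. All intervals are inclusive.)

Check (!p4 & p1) at every j in [0,4]:
  j=0: false
  j=1: false
  j=2: false
  j=3: false
  j=4: true
Fails at j=0 → formula fails.

No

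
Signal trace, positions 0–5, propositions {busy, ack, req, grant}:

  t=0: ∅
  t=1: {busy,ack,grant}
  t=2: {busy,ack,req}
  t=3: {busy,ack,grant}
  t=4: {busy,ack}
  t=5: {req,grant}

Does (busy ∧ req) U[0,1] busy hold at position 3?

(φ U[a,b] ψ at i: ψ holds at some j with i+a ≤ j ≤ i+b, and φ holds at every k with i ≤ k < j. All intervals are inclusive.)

Yes

Need some j in [3,4] with busy, and (busy ∧ req) at every k in [3,j-1].
  j=3: busy holds; no prefix to check → satisfied.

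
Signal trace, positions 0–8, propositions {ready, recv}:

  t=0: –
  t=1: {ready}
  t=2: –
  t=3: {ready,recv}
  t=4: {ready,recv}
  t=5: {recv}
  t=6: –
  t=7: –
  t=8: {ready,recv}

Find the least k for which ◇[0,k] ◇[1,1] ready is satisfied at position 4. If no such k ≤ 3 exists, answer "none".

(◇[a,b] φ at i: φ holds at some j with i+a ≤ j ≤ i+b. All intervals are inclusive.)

3

Scan j = 4,5,… for ◇[1,1] ready:
  j=4: fails
  j=5: fails
  j=6: fails
  j=7: holds
First hit at j=7, so smallest k = 7-4 = 3.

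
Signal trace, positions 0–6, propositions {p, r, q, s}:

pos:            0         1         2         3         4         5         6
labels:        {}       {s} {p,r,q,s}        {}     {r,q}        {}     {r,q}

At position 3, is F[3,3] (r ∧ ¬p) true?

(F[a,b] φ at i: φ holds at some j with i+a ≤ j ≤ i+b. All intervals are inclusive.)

Yes

Check (r ∧ ¬p) at each j in [6,6]:
  j=6: true
Found at j=6 → formula holds.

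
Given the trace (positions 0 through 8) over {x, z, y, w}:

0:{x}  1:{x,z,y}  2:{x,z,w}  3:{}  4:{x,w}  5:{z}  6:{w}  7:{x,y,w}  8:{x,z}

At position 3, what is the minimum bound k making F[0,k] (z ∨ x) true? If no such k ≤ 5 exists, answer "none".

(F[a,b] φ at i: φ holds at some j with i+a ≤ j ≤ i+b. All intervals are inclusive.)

1

Scan j = 3,4,… for (z ∨ x):
  j=3: fails
  j=4: holds
First hit at j=4, so smallest k = 4-3 = 1.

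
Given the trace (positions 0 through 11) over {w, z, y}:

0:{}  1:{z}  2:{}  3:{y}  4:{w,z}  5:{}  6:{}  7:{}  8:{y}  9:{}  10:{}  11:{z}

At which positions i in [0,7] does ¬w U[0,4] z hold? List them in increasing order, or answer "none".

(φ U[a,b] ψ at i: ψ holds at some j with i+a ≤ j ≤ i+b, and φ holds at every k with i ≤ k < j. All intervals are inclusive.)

0, 1, 2, 3, 4, 7

Evaluate at each i in [0,7]:
  i=0: ✓ (rhs at j=1; lhs holds on [0,0])
  i=1: ✓ (rhs at j=1)
  i=2: ✓ (rhs at j=4; lhs holds on [2,3])
  i=3: ✓ (rhs at j=4; lhs holds on [3,3])
  i=4: ✓ (rhs at j=4)
  i=5: ✗ (no rhs in [5,9])
  i=6: ✗ (no rhs in [6,10])
  i=7: ✓ (rhs at j=11; lhs holds on [7,10])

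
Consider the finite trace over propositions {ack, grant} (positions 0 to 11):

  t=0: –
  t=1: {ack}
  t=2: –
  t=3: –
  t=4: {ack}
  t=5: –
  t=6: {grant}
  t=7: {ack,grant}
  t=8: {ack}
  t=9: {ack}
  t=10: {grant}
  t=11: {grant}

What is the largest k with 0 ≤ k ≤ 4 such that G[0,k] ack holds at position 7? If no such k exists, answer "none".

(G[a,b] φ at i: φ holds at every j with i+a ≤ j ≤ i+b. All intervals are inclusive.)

2

ack must hold from j=7 onward; find where it first fails.
  j=7: holds
  j=8: holds
  j=9: holds
  j=10: fails
Holds on [7,9], so largest k = 2.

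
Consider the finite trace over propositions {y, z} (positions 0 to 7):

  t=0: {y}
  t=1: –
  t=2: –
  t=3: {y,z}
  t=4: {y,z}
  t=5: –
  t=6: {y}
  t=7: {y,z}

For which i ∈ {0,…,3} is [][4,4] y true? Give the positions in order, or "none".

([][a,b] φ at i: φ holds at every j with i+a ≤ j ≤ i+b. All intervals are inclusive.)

Evaluate at each i in [0,3]:
  i=0: ✓ (all of [4,4])
  i=1: ✗ (fails at j=5)
  i=2: ✓ (all of [6,6])
  i=3: ✓ (all of [7,7])

0, 2, 3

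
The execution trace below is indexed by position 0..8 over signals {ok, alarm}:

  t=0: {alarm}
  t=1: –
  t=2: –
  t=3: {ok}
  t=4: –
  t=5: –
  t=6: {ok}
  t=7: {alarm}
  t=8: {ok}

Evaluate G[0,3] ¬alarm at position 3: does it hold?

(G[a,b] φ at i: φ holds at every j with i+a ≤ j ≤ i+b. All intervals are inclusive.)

Check ¬alarm at every j in [3,6]:
  j=3: true
  j=4: true
  j=5: true
  j=6: true
All positions satisfy it → formula holds.

Yes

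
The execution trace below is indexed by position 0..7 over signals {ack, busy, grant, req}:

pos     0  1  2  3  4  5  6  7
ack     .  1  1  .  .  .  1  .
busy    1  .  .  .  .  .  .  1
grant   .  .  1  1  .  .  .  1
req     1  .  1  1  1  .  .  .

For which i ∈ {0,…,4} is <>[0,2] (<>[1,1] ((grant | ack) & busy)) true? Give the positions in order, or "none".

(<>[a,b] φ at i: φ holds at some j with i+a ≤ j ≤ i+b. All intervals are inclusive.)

4

Evaluate at each i in [0,4]:
  i=0: ✗ (none in [0,2])
  i=1: ✗ (none in [1,3])
  i=2: ✗ (none in [2,4])
  i=3: ✗ (none in [3,5])
  i=4: ✓ (witness j=6)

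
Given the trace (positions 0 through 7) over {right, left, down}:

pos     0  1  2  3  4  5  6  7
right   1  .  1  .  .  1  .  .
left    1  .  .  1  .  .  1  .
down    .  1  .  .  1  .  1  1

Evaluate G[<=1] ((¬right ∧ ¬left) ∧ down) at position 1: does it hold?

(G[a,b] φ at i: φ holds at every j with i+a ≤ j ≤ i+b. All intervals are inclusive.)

Check ((¬right ∧ ¬left) ∧ down) at every j in [1,2]:
  j=1: true
  j=2: false
Fails at j=2 → formula fails.

No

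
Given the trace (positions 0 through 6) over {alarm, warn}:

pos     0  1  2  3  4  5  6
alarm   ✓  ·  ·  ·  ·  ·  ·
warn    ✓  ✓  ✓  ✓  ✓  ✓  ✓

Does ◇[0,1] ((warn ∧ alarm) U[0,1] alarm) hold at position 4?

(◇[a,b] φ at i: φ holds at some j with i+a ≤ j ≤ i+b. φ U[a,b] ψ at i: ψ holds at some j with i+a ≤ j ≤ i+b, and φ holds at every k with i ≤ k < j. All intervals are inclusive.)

Check ((warn ∧ alarm) U[0,1] alarm) at each j in [4,5]:
  j=4: fails
  j=5: fails
No position in the window satisfies it → formula fails.

No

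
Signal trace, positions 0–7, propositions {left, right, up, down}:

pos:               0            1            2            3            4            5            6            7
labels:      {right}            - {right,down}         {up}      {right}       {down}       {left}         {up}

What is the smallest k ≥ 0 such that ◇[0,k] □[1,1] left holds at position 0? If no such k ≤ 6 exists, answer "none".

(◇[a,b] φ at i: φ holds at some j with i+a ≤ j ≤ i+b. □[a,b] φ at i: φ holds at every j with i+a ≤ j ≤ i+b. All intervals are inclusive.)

5

Scan j = 0,1,… for □[1,1] left:
  j=0: fails
  j=1: fails
  j=2: fails
  j=3: fails
  j=4: fails
  j=5: holds
First hit at j=5, so smallest k = 5-0 = 5.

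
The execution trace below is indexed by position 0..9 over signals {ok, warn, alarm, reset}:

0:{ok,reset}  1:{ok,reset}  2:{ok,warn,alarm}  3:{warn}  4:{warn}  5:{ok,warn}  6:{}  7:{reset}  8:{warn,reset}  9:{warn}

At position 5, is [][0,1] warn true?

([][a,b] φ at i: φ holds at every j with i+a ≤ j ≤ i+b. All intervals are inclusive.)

Check warn at every j in [5,6]:
  j=5: true
  j=6: false
Fails at j=6 → formula fails.

No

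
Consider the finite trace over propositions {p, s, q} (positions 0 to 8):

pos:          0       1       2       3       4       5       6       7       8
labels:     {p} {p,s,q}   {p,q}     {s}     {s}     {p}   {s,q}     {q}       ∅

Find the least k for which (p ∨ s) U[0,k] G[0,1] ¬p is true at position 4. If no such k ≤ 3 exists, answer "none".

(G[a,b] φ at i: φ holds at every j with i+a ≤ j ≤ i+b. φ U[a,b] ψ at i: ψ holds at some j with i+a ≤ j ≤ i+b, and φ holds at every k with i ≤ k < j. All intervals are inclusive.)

2

Need earliest j ≥ 4 with G[0,1] ¬p, and (p ∨ s) at every k in [4,j-1].
  j=4: rhs fails.
  j=5: rhs fails.
  j=6: rhs holds; lhs holds on [4,5]. k = 2.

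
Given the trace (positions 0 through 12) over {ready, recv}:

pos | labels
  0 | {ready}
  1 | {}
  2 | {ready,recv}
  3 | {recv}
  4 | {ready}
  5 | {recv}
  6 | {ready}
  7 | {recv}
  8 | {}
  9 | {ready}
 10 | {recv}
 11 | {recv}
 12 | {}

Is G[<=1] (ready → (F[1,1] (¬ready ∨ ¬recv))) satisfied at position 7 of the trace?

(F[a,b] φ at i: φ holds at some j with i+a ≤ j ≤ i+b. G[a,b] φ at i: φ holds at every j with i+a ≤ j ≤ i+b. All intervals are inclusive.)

True

Check (ready → (F[1,1] (¬ready ∨ ¬recv))) at every j in [7,8]:
  j=7: antecedent false → ✓
  j=8: antecedent false → ✓
All positions satisfy it → formula holds.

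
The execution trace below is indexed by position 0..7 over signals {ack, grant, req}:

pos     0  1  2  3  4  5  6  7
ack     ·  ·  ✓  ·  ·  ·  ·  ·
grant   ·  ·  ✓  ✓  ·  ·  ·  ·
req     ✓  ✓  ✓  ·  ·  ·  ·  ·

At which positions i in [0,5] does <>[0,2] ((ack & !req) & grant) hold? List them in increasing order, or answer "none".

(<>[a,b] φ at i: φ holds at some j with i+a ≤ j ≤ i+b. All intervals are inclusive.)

none

Evaluate at each i in [0,5]:
  i=0: ✗ (none in [0,2])
  i=1: ✗ (none in [1,3])
  i=2: ✗ (none in [2,4])
  i=3: ✗ (none in [3,5])
  i=4: ✗ (none in [4,6])
  i=5: ✗ (none in [5,7])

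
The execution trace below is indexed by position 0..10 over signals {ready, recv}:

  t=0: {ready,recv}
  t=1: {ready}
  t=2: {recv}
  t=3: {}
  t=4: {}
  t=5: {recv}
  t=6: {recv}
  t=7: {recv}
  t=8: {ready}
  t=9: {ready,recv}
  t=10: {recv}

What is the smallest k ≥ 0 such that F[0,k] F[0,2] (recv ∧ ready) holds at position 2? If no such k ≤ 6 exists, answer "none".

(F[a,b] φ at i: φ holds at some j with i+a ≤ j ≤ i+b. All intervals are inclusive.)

5

Scan j = 2,3,… for F[0,2] (recv ∧ ready):
  j=2: fails
  j=3: fails
  j=4: fails
  j=5: fails
  j=6: fails
  j=7: holds
First hit at j=7, so smallest k = 7-2 = 5.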